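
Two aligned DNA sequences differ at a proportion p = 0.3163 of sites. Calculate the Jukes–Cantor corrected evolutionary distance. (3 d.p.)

d = −(3/4) ln(1 − 4p/3) = −0.75 ln(1 − 0.421733) = −0.75 ln(0.578267)
  = −0.75 × (-0.547720) = 0.410790 substitutions/site.

0.411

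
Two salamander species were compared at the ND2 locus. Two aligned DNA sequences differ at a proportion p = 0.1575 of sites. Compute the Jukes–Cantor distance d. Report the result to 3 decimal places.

0.177

d = −(3/4) ln(1 − 4p/3) = −0.75 ln(1 − 0.21) = −0.75 ln(0.79)
  = −0.75 × (-0.235722) = 0.176792 substitutions/site.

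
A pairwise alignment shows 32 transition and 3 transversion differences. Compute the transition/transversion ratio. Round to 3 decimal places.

10.667

R = 32/3 = 10.666666… ≈ 10.667 (to 3 d.p.).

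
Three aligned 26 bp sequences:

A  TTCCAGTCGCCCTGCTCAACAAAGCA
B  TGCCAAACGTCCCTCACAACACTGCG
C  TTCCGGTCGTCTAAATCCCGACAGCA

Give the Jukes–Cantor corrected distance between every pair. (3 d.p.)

A–B: 10/26 sites differ → p ≈ 0.384615, d = −0.75 ln(1 − 0.51282) = 0.539341 ≈ 0.539.
A–C: 10/26 sites differ → p ≈ 0.384615, d = −0.75 ln(1 − 0.51282) = 0.539341 ≈ 0.539.
B–C: 14/26 sites differ → p ≈ 0.538462, d = −0.75 ln(1 − 0.717949) = 0.949251 ≈ 0.949.

d(A,B) = 0.539, d(A,C) = 0.539, d(B,C) = 0.949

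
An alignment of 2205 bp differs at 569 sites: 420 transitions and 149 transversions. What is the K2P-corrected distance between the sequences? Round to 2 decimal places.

P = 420/2205 ≈ 0.190476 and Q = 149/2205 ≈ 0.067574.
Under the Kimura two-parameter model, d = −½ ln(1 − 2P − Q) − ¼ ln(1 − 2Q).
1 − 2P − Q = 0.551474, giving −½ ln(0.551474) = 0.297580.
1 − 2Q = 0.864852, giving −¼ ln(0.864852) = 0.036299.
d = 0.297580 + 0.036299 = 0.333879.

0.33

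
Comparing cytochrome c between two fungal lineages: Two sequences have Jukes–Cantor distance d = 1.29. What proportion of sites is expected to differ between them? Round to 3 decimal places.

p = (3/4)(1 − e^(−4d/3)) = 0.75 × (1 − e^(-1.72)) = 0.75 × (1 − 0.179066) = 0.615701.

0.616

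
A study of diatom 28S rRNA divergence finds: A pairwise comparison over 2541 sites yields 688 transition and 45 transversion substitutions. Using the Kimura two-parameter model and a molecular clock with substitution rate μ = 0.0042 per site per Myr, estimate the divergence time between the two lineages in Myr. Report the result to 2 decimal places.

49.84

P = 688/2541 ≈ 0.27076 and Q = 45/2541 ≈ 0.01771.
Under the Kimura two-parameter model, d = −½ ln(1 − 2P − Q) − ¼ ln(1 − 2Q).
1 − 2P − Q = 0.44077, giving −½ ln(0.44077) = 0.409616.
1 − 2Q = 0.96458, giving −¼ ln(0.96458) = 0.009016.
d = 0.409616 + 0.009016 = 0.418632.
Under a molecular clock d = 2μt, so t = d/(2μ) = 0.418632 / (2 × 0.0042) = 49.84 Myr.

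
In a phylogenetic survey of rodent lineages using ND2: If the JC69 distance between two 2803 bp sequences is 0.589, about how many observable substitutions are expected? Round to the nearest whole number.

1144

Invert JC69: p = (3/4)(1 − e^(−4d/3)) = 0.75 × (1 − e^(-0.785333)) = 0.75 × (1 − 0.455968) = 0.408024.
Expected differing sites = pL ≈ 0.408024 × 2803 = 1143.691272 ≈ 1144.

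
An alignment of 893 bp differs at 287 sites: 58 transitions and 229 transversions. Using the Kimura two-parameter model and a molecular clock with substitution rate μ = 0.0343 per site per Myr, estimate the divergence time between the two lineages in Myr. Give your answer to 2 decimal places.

P = 58/893 ≈ 0.06495 and Q = 229/893 ≈ 0.256439.
Under the Kimura two-parameter model, d = −½ ln(1 − 2P − Q) − ¼ ln(1 − 2Q).
1 − 2P − Q = 0.613661, giving −½ ln(0.613661) = 0.244156.
1 − 2Q = 0.487122, giving −¼ ln(0.487122) = 0.179810.
d = 0.244156 + 0.179810 = 0.423966.
Under a molecular clock d = 2μt, so t = d/(2μ) = 0.423966 / (2 × 0.0343) = 6.18 Myr.

6.18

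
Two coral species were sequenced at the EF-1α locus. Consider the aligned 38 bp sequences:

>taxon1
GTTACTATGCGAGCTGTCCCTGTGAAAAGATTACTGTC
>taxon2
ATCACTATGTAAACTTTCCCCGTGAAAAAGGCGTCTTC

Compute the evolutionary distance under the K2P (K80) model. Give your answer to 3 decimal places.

0.663

Of 38 sites, 12 differences are transitions and 3 are transversions, so P = 12/38 ≈ 0.315789 and Q = 3/38 ≈ 0.078947.
Under the Kimura two-parameter model, d = −½ ln(1 − 2P − Q) − ¼ ln(1 − 2Q).
1 − 2P − Q = 0.289475, giving −½ ln(0.289475) = 0.619843.
1 − 2Q = 0.842106, giving −¼ ln(0.842106) = 0.042962.
d = 0.619843 + 0.042962 = 0.662805.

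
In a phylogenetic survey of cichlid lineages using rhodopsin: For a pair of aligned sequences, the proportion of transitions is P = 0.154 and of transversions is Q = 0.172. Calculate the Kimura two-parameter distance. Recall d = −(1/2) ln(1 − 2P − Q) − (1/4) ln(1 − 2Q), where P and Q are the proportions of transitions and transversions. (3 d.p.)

0.432

Under the Kimura two-parameter model, d = −½ ln(1 − 2P − Q) − ¼ ln(1 − 2Q).
1 − 2P − Q = 0.52, giving −½ ln(0.52) = 0.326963.
1 − 2Q = 0.656, giving −¼ ln(0.656) = 0.105399.
d = 0.326963 + 0.105399 = 0.432362.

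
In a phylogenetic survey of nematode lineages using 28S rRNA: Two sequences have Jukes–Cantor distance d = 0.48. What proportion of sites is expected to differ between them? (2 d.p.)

0.35

p = (3/4)(1 − e^(−4d/3)) = 0.75 × (1 − e^(-0.64)) = 0.75 × (1 − 0.527292) = 0.354531.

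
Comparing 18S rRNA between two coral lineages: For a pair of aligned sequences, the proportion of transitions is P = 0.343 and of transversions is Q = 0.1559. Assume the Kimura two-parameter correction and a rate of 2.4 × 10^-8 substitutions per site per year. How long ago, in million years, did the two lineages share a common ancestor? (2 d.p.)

Under the Kimura two-parameter model, d = −½ ln(1 − 2P − Q) − ¼ ln(1 − 2Q).
1 − 2P − Q = 0.1581, giving −½ ln(0.1581) = 0.922264.
1 − 2Q = 0.6882, giving −¼ ln(0.6882) = 0.093419.
d = 0.922264 + 0.093419 = 1.015683.
Under a molecular clock d = 2μt, so t = d/(2μ) = 1.015683 / (2 × 2.4 × 10^-8) = 21.16 million years.

21.16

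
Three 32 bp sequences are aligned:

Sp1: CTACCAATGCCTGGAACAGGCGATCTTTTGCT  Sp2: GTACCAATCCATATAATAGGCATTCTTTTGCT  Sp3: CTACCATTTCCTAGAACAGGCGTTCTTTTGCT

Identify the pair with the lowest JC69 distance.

Sp1 and Sp3

Sp1–Sp2: 8/32 differ, p = 0.250, d = 0.304.
Sp1–Sp3: 4/32 differ, p = 0.125, d = 0.137.
Sp2–Sp3: 7/32 differ, p = 0.219, d = 0.259.
The smallest distance is between Sp1 and Sp3.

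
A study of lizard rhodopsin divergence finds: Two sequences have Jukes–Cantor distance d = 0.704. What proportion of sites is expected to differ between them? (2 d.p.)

0.46

p = (3/4)(1 − e^(−4d/3)) = 0.75 × (1 − e^(-0.938667)) = 0.75 × (1 − 0.391149) = 0.456638.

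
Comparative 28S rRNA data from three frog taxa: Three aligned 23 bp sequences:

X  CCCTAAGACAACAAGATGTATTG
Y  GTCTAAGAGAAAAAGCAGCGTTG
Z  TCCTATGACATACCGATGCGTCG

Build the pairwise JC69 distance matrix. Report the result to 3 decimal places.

d(X,Y) = 0.467, d(X,Z) = 0.553, d(Y,Z) = 0.650

X–Y: 8/23 sites differ → p ≈ 0.347826, d = −0.75 ln(1 − 0.463768) = 0.467391 ≈ 0.467.
X–Z: 9/23 sites differ → p ≈ 0.391304, d = −0.75 ln(1 − 0.521739) = 0.553199 ≈ 0.553.
Y–Z: 10/23 sites differ → p ≈ 0.434783, d = −0.75 ln(1 − 0.579711) = 0.650110 ≈ 0.650.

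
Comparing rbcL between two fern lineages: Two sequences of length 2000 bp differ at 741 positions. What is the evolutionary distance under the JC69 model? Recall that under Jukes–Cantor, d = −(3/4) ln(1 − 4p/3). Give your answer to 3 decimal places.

p = 741/2000 = 0.3705.
d = −(3/4) ln(1 − 4p/3) = −0.75 ln(1 − 0.494) = −0.75 ln(0.506)
  = −0.75 × (-0.681219) = 0.510914 substitutions/site.

0.511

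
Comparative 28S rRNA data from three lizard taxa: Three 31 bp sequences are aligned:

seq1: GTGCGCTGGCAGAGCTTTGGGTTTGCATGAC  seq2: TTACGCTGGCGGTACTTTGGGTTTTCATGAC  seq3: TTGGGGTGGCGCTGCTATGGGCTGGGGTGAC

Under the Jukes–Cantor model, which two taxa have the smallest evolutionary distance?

seq1–seq2: 6/31 differ, p = 0.194, d = 0.224.
seq1–seq3: 11/31 differ, p = 0.355, d = 0.481.
seq2–seq3: 11/31 differ, p = 0.355, d = 0.481.
The smallest distance is between seq1 and seq2.

seq1 and seq2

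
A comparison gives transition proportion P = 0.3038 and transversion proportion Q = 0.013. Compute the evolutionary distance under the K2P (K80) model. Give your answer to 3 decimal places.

Under the Kimura two-parameter model, d = −½ ln(1 − 2P − Q) − ¼ ln(1 − 2Q).
1 − 2P − Q = 0.3794, giving −½ ln(0.3794) = 0.484582.
1 − 2Q = 0.974, giving −¼ ln(0.974) = 0.006586.
d = 0.484582 + 0.006586 = 0.491168.

0.491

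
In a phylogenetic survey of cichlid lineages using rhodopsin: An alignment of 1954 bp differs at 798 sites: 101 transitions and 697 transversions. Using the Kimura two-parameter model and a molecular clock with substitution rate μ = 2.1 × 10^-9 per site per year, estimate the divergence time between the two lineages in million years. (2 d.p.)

147.76

P = 101/1954 ≈ 0.051689 and Q = 697/1954 ≈ 0.356704.
Under the Kimura two-parameter model, d = −½ ln(1 − 2P − Q) − ¼ ln(1 − 2Q).
1 − 2P − Q = 0.539918, giving −½ ln(0.539918) = 0.308169.
1 − 2Q = 0.286592, giving −¼ ln(0.286592) = 0.312424.
d = 0.308169 + 0.312424 = 0.620593.
Under a molecular clock d = 2μt, so t = d/(2μ) = 0.620593 / (2 × 2.1 × 10^-9) = 147.76 million years.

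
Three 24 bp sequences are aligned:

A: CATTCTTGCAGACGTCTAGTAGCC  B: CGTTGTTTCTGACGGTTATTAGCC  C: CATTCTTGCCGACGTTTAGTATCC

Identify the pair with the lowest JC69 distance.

A and C

A–B: 7/24 differ, p = 0.292, d = 0.369.
A–C: 3/24 differ, p = 0.125, d = 0.137.
B–C: 7/24 differ, p = 0.292, d = 0.369.
The smallest distance is between A and C.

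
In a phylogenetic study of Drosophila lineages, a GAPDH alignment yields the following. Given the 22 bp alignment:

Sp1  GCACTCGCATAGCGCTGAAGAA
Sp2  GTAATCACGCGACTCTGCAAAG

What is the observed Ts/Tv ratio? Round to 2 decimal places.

2.67

Transitions are A↔G and C↔T; transversions are all other mismatches.
Transitions: 8. Transversions: 3.
R = 8/3 = 2.666666… ≈ 2.67 (to 2 d.p.).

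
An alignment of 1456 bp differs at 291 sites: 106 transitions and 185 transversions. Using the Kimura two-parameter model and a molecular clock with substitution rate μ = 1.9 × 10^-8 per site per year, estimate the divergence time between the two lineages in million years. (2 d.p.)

6.12

P = 106/1456 ≈ 0.072802 and Q = 185/1456 ≈ 0.12706.
Under the Kimura two-parameter model, d = −½ ln(1 − 2P − Q) − ¼ ln(1 − 2Q).
1 − 2P − Q = 0.727336, giving −½ ln(0.727336) = 0.159183.
1 − 2Q = 0.74588, giving −¼ ln(0.74588) = 0.073298.
d = 0.159183 + 0.073298 = 0.232481.
Under a molecular clock d = 2μt, so t = d/(2μ) = 0.232481 / (2 × 1.9 × 10^-8) = 6.12 million years.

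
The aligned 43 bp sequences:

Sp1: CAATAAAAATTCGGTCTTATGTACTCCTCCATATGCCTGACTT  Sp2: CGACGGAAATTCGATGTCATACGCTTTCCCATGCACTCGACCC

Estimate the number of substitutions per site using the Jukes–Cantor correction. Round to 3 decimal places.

The sequences differ at 20 of 43 sites, so p = 20/43 ≈ 0.465116.
d = −(3/4) ln(1 − 4p/3) = −0.75 ln(1 − 0.620155) = −0.75 ln(0.379845)
  = −0.75 × (-0.967992) = 0.725994 substitutions/site.

0.726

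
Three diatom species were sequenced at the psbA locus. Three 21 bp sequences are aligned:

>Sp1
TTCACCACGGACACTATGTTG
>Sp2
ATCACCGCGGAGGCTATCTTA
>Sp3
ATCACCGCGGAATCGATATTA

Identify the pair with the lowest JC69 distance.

Sp1–Sp2: 6/21 differ, p = 0.286, d = 0.360.
Sp1–Sp3: 7/21 differ, p = 0.333, d = 0.441.
Sp2–Sp3: 4/21 differ, p = 0.190, d = 0.220.
The smallest distance is between Sp2 and Sp3.

Sp2 and Sp3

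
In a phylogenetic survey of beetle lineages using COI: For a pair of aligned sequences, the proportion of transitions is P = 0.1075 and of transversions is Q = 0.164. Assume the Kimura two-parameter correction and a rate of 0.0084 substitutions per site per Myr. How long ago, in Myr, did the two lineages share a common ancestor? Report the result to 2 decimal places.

20.09

Under the Kimura two-parameter model, d = −½ ln(1 − 2P − Q) − ¼ ln(1 − 2Q).
1 − 2P − Q = 0.621, giving −½ ln(0.621) = 0.238212.
1 − 2Q = 0.672, giving −¼ ln(0.672) = 0.099374.
d = 0.238212 + 0.099374 = 0.337586.
Under a molecular clock d = 2μt, so t = d/(2μ) = 0.337586 / (2 × 0.0084) = 20.09 Myr.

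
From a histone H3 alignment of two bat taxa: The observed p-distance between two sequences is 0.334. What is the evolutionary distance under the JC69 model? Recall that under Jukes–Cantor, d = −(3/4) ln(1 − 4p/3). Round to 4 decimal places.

d = −(3/4) ln(1 − 4p/3) = −0.75 ln(1 − 0.445333) = −0.75 ln(0.554667)
  = −0.75 × (-0.589387) = 0.442040 substitutions/site.

0.4420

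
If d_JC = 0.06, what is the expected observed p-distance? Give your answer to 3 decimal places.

p = (3/4)(1 − e^(−4d/3)) = 0.75 × (1 − e^(-0.08)) = 0.75 × (1 − 0.923116) = 0.057663.

0.058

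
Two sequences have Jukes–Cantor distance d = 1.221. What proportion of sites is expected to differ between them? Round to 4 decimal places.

p = (3/4)(1 − e^(−4d/3)) = 0.75 × (1 − e^(-1.628)) = 0.75 × (1 − 0.196322) = 0.602759.

0.6028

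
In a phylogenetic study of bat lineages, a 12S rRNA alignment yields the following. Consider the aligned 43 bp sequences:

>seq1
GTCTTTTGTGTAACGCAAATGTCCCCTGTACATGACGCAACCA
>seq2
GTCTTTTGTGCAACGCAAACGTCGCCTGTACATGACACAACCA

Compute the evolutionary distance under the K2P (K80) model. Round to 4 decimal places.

0.1007

Of 43 sites, 3 differences are transitions and 1 are transversions, so P = 3/43 ≈ 0.069767 and Q = 1/43 ≈ 0.023256.
Under the Kimura two-parameter model, d = −½ ln(1 − 2P − Q) − ¼ ln(1 − 2Q).
1 − 2P − Q = 0.83721, giving −½ ln(0.83721) = 0.088840.
1 − 2Q = 0.953488, giving −¼ ln(0.953488) = 0.011907.
d = 0.088840 + 0.011907 = 0.100747.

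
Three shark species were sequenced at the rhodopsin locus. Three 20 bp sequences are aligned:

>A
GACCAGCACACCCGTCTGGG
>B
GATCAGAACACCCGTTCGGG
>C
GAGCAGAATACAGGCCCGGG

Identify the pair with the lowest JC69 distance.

A–B: 4/20 differ, p = 0.200, d = 0.233.
A–C: 7/20 differ, p = 0.350, d = 0.471.
B–C: 6/20 differ, p = 0.300, d = 0.383.
The smallest distance is between A and B.

A and B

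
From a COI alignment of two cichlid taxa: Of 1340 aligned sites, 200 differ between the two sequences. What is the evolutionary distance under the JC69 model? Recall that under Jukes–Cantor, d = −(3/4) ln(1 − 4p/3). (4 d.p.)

p = 200/1340 ≈ 0.149254.
d = −(3/4) ln(1 − 4p/3) = −0.75 ln(1 − 0.199005) = −0.75 ln(0.800995)
  = −0.75 × (-0.221901) = 0.166426 substitutions/site.

0.1664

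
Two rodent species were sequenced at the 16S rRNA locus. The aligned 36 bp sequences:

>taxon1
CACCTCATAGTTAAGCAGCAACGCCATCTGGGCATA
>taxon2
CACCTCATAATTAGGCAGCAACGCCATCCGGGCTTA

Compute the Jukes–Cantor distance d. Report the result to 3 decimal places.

The sequences differ at 4 of 36 sites (10, 14, 29, 34), so p = 4/36 ≈ 0.111111.
d = −(3/4) ln(1 − 4p/3) = −0.75 ln(1 − 0.148148) = −0.75 ln(0.851852)
  = −0.75 × (-0.160342) = 0.120257 substitutions/site.

0.120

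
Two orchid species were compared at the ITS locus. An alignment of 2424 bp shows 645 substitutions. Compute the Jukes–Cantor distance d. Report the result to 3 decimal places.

p = 645/2424 ≈ 0.266089.
d = −(3/4) ln(1 − 4p/3) = −0.75 ln(1 − 0.354785) = −0.75 ln(0.645215)
  = −0.75 × (-0.438172) = 0.328629 substitutions/site.

0.329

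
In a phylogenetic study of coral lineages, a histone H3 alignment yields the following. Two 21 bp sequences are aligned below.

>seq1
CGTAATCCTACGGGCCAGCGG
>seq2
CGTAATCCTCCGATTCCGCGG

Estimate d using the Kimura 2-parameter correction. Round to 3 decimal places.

Of 21 sites, 2 differences are transitions and 3 are transversions, so P = 2/21 ≈ 0.095238 and Q = 3/21 ≈ 0.142857.
Under the Kimura two-parameter model, d = −½ ln(1 − 2P − Q) − ¼ ln(1 − 2Q).
1 − 2P − Q = 0.666667, giving −½ ln(0.666667) = 0.202732.
1 − 2Q = 0.714286, giving −¼ ln(0.714286) = 0.084118.
d = 0.202732 + 0.084118 = 0.286850.

0.287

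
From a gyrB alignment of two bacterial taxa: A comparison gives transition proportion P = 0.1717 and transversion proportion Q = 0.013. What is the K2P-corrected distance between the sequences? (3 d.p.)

0.227

Under the Kimura two-parameter model, d = −½ ln(1 − 2P − Q) − ¼ ln(1 − 2Q).
1 − 2P − Q = 0.6436, giving −½ ln(0.6436) = 0.220339.
1 − 2Q = 0.974, giving −¼ ln(0.974) = 0.006586.
d = 0.220339 + 0.006586 = 0.226925.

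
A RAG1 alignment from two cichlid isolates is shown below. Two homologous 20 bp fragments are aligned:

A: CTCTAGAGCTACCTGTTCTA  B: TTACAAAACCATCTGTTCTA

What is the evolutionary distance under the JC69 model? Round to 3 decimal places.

The sequences differ at 7 of 20 sites (1, 3, 4, 6, 8, 10, 12), so p = 7/20 = 0.35.
d = −(3/4) ln(1 − 4p/3) = −0.75 ln(1 − 0.466667) = −0.75 ln(0.533333)
  = −0.75 × (-0.628609) = 0.471457 substitutions/site.

0.471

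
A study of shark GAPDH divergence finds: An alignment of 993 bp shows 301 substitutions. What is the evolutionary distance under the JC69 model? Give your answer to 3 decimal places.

0.388

p = 301/993 ≈ 0.303122.
d = −(3/4) ln(1 − 4p/3) = −0.75 ln(1 − 0.404163) = −0.75 ln(0.595837)
  = −0.75 × (-0.517788) = 0.388341 substitutions/site.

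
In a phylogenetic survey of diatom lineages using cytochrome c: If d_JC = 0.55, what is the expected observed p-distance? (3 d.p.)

p = (3/4)(1 − e^(−4d/3)) = 0.75 × (1 − e^(-0.733333)) = 0.75 × (1 − 0.480305) = 0.389771.

0.390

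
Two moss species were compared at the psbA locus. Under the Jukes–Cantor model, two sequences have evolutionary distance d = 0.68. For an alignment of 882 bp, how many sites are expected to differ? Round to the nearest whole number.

394

Invert JC69: p = (3/4)(1 − e^(−4d/3)) = 0.75 × (1 − e^(-0.906667)) = 0.75 × (1 − 0.403868) = 0.447099.
Expected differing sites = pL ≈ 0.447099 × 882 = 394.341318 ≈ 394.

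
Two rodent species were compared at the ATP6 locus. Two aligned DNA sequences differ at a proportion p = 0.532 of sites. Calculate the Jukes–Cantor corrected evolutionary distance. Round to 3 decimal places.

0.927

d = −(3/4) ln(1 − 4p/3) = −0.75 ln(1 − 0.709333) = −0.75 ln(0.290667)
  = −0.75 × (-1.235577) = 0.926683 substitutions/site.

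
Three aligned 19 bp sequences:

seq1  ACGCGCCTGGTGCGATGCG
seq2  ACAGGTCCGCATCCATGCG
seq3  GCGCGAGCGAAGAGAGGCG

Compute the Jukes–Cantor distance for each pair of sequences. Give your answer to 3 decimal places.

seq1–seq2: 8/19 sites differ → p ≈ 0.421053, d = −0.75 ln(1 − 0.561404) = 0.618132 ≈ 0.618.
seq1–seq3: 8/19 sites differ → p ≈ 0.421053, d = −0.75 ln(1 − 0.561404) = 0.618132 ≈ 0.618.
seq2–seq3: 10/19 sites differ → p ≈ 0.526316, d = −0.75 ln(1 − 0.701755) = 0.907380 ≈ 0.907.

d(seq1,seq2) = 0.618, d(seq1,seq3) = 0.618, d(seq2,seq3) = 0.907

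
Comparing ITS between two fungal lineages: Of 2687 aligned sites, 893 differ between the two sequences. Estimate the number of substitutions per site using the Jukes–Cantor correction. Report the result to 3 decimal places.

p = 893/2687 ≈ 0.332341.
d = −(3/4) ln(1 − 4p/3) = −0.75 ln(1 − 0.443121) = −0.75 ln(0.556879)
  = −0.75 × (-0.585407) = 0.439055 substitutions/site.

0.439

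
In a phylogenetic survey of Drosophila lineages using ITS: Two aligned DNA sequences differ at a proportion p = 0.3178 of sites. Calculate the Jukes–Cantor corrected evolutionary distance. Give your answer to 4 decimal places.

d = −(3/4) ln(1 − 4p/3) = −0.75 ln(1 − 0.423733) = −0.75 ln(0.576267)
  = −0.75 × (-0.551184) = 0.413388 substitutions/site.

0.4134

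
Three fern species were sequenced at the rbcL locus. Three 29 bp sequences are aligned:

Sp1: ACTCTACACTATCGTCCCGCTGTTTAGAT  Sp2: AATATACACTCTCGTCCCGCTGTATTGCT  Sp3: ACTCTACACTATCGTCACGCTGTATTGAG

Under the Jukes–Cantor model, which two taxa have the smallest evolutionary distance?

Sp1 and Sp3

Sp1–Sp2: 6/29 differ, p = 0.207, d = 0.242.
Sp1–Sp3: 4/29 differ, p = 0.138, d = 0.152.
Sp2–Sp3: 6/29 differ, p = 0.207, d = 0.242.
The smallest distance is between Sp1 and Sp3.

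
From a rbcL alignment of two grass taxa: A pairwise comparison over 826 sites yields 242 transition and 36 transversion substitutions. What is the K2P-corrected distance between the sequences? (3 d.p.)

0.519

P = 242/826 ≈ 0.292978 and Q = 36/826 ≈ 0.043584.
Under the Kimura two-parameter model, d = −½ ln(1 − 2P − Q) − ¼ ln(1 − 2Q).
1 − 2P − Q = 0.37046, giving −½ ln(0.37046) = 0.496505.
1 − 2Q = 0.912832, giving −¼ ln(0.912832) = 0.022801.
d = 0.496505 + 0.022801 = 0.519306.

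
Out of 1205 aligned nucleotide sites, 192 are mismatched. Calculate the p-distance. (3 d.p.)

0.159

p = 192/1205 = 0.159336… ≈ 0.159 (to 3 d.p.).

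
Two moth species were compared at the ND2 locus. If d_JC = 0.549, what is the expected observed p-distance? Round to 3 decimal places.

p = (3/4)(1 − e^(−4d/3)) = 0.75 × (1 − e^(-0.732)) = 0.75 × (1 − 0.480946) = 0.389291.

0.389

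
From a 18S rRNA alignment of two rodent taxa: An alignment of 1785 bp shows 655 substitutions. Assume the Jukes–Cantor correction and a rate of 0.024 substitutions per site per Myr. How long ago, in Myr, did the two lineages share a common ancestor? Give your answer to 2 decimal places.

10.50

p = 655/1785 ≈ 0.366947.
d = −(3/4) ln(1 − 4p/3) = −0.75 ln(1 − 0.489263) = −0.75 ln(0.510737)
  = −0.75 × (-0.671900) = 0.503925 substitutions/site.
Under a molecular clock d = 2μt, so t = d/(2μ) = 0.503925 / (2 × 0.024) = 10.50 Myr.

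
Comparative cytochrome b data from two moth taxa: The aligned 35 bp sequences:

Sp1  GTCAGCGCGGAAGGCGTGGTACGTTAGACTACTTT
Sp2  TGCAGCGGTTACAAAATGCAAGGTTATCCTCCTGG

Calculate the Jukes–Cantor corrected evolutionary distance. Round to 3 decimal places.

The sequences differ at 18 of 35 sites, so p = 18/35 ≈ 0.514286.
d = −(3/4) ln(1 − 4p/3) = −0.75 ln(1 − 0.685715) = −0.75 ln(0.314285)
  = −0.75 × (-1.157455) = 0.868091 substitutions/site.

0.868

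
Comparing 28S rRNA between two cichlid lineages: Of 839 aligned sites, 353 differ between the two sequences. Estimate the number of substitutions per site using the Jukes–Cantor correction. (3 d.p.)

p = 353/839 ≈ 0.420739.
d = −(3/4) ln(1 − 4p/3) = −0.75 ln(1 − 0.560985) = −0.75 ln(0.439015)
  = −0.75 × (-0.823222) = 0.617417 substitutions/site.

0.617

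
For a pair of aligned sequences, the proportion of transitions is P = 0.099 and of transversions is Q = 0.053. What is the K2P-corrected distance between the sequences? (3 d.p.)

Under the Kimura two-parameter model, d = −½ ln(1 − 2P − Q) − ¼ ln(1 − 2Q).
1 − 2P − Q = 0.749, giving −½ ln(0.749) = 0.144508.
1 − 2Q = 0.894, giving −¼ ln(0.894) = 0.028012.
d = 0.144508 + 0.028012 = 0.172520.

0.173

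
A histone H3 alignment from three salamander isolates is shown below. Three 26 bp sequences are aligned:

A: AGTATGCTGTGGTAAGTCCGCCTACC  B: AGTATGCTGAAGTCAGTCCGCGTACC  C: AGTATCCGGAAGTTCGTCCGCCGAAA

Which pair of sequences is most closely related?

A–B: 4/26 differ, p = 0.154, d = 0.172.
A–C: 9/26 differ, p = 0.346, d = 0.464.
B–C: 8/26 differ, p = 0.308, d = 0.396.
The smallest distance is between A and B.

A and B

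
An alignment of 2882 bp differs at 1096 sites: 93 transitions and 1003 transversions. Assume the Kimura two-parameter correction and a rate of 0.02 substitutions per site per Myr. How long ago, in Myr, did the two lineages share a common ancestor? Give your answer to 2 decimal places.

14.09

P = 93/2882 ≈ 0.032269 and Q = 1003/2882 ≈ 0.348022.
Under the Kimura two-parameter model, d = −½ ln(1 − 2P − Q) − ¼ ln(1 − 2Q).
1 − 2P − Q = 0.58744, giving −½ ln(0.58744) = 0.265991.
1 − 2Q = 0.303956, giving −¼ ln(0.303956) = 0.297718.
d = 0.265991 + 0.297718 = 0.563709.
Under a molecular clock d = 2μt, so t = d/(2μ) = 0.563709 / (2 × 0.02) = 14.09 Myr.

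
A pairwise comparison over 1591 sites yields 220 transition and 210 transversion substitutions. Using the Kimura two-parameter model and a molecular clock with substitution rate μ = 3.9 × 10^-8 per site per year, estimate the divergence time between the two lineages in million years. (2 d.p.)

P = 220/1591 ≈ 0.138278 and Q = 210/1591 ≈ 0.131992.
Under the Kimura two-parameter model, d = −½ ln(1 − 2P − Q) − ¼ ln(1 − 2Q).
1 − 2P − Q = 0.591452, giving −½ ln(0.591452) = 0.262587.
1 − 2Q = 0.736016, giving −¼ ln(0.736016) = 0.076626.
d = 0.262587 + 0.076626 = 0.339213.
Under a molecular clock d = 2μt, so t = d/(2μ) = 0.339213 / (2 × 3.9 × 10^-8) = 4.35 million years.

4.35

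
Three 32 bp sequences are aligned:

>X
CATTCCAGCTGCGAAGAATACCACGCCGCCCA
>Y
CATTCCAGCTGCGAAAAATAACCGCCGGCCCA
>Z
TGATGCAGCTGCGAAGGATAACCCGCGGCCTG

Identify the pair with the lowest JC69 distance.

X–Y: 6/32 differ, p = 0.188, d = 0.216.
X–Z: 10/32 differ, p = 0.313, d = 0.404.
Y–Z: 10/32 differ, p = 0.313, d = 0.404.
The smallest distance is between X and Y.

X and Y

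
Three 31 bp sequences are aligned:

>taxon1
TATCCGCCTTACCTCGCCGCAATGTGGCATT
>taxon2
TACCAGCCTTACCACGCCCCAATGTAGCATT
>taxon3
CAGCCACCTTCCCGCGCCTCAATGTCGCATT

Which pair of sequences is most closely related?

taxon1 and taxon2

taxon1–taxon2: 5/31 differ, p = 0.161, d = 0.182.
taxon1–taxon3: 7/31 differ, p = 0.226, d = 0.269.
taxon2–taxon3: 8/31 differ, p = 0.258, d = 0.316.
The smallest distance is between taxon1 and taxon2.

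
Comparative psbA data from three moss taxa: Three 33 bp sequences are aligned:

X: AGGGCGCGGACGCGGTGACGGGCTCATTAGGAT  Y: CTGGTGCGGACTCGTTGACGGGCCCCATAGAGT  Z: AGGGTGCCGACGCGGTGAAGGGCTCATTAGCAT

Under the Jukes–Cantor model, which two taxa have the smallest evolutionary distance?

X–Y: 10/33 differ, p = 0.303, d = 0.388.
X–Z: 4/33 differ, p = 0.121, d = 0.132.
Y–Z: 11/33 differ, p = 0.333, d = 0.441.
The smallest distance is between X and Z.

X and Z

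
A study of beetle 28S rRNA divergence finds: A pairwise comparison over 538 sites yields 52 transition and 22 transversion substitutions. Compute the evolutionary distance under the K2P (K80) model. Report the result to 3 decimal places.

P = 52/538 ≈ 0.096654 and Q = 22/538 ≈ 0.040892.
Under the Kimura two-parameter model, d = −½ ln(1 − 2P − Q) − ¼ ln(1 − 2Q).
1 − 2P − Q = 0.7658, giving −½ ln(0.7658) = 0.133417.
1 − 2Q = 0.918216, giving −¼ ln(0.918216) = 0.021331.
d = 0.133417 + 0.021331 = 0.154748.

0.155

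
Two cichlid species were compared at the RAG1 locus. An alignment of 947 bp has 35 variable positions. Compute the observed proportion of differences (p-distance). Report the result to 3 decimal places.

p = 35/947 = 0.036958… ≈ 0.037 (to 3 d.p.).

0.037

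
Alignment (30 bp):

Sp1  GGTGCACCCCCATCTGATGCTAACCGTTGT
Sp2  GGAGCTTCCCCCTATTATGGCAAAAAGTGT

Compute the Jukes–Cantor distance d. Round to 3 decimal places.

0.572

The sequences differ at 12 of 30 sites, so p = 12/30 = 0.4.
d = −(3/4) ln(1 − 4p/3) = −0.75 ln(1 − 0.533333) = −0.75 ln(0.466667)
  = −0.75 × (-0.762139) = 0.571604 substitutions/site.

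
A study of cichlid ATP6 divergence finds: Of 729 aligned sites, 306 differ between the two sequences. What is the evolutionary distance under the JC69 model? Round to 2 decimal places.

0.62

p = 306/729 ≈ 0.419753.
d = −(3/4) ln(1 − 4p/3) = −0.75 ln(1 − 0.559671) = −0.75 ln(0.440329)
  = −0.75 × (-0.820233) = 0.615175 substitutions/site.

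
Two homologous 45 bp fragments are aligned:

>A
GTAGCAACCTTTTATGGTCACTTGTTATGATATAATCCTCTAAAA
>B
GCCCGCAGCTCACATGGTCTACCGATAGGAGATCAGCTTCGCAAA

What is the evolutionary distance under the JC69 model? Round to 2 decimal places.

The sequences differ at 21 of 45 sites, so p = 21/45 ≈ 0.466667.
d = −(3/4) ln(1 − 4p/3) = −0.75 ln(1 − 0.622223) = −0.75 ln(0.377777)
  = −0.75 × (-0.973451) = 0.730088 substitutions/site.

0.73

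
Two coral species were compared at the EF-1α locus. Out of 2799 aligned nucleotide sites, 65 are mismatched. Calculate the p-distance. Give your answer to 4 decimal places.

p = 65/2799 = 0.023222… ≈ 0.0232 (to 4 d.p.).

0.0232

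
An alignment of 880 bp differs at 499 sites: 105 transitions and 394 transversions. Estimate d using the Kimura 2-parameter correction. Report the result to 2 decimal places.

1.14

P = 105/880 ≈ 0.119318 and Q = 394/880 ≈ 0.447727.
Under the Kimura two-parameter model, d = −½ ln(1 − 2P − Q) − ¼ ln(1 − 2Q).
1 − 2P − Q = 0.313637, giving −½ ln(0.313637) = 0.579760.
1 − 2Q = 0.104546, giving −¼ ln(0.104546) = 0.564532.
d = 0.579760 + 0.564532 = 1.144292.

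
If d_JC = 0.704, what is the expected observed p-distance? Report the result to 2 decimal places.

p = (3/4)(1 − e^(−4d/3)) = 0.75 × (1 − e^(-0.938667)) = 0.75 × (1 − 0.391149) = 0.456638.

0.46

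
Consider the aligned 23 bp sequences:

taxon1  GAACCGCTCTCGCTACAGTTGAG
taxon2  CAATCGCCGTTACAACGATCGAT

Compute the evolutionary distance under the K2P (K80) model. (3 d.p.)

Of 23 sites, 7 differences are transitions and 4 are transversions, so P = 7/23 ≈ 0.304348 and Q = 4/23 ≈ 0.173913.
Under the Kimura two-parameter model, d = −½ ln(1 − 2P − Q) − ¼ ln(1 − 2Q).
1 − 2P − Q = 0.217391, giving −½ ln(0.217391) = 0.763029.
1 − 2Q = 0.652174, giving −¼ ln(0.652174) = 0.106861.
d = 0.763029 + 0.106861 = 0.869890.

0.870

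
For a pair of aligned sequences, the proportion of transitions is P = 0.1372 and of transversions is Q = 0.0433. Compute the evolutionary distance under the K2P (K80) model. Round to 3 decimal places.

0.214

Under the Kimura two-parameter model, d = −½ ln(1 − 2P − Q) − ¼ ln(1 − 2Q).
1 − 2P − Q = 0.6823, giving −½ ln(0.6823) = 0.191143.
1 − 2Q = 0.9134, giving −¼ ln(0.9134) = 0.022645.
d = 0.191143 + 0.022645 = 0.213788.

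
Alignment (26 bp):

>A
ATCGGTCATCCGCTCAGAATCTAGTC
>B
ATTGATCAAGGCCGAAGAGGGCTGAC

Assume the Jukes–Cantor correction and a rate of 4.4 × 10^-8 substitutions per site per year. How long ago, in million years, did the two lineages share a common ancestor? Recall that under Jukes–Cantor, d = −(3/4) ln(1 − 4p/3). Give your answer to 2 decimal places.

The sequences differ at 14 of 26 sites, so p = 14/26 ≈ 0.538462.
d = −(3/4) ln(1 − 4p/3) = −0.75 ln(1 − 0.717949) = −0.75 ln(0.282051)
  = −0.75 × (-1.265667) = 0.949250 substitutions/site.
Under a molecular clock d = 2μt, so t = d/(2μ) = 0.949250 / (2 × 4.4 × 10^-8) = 10.79 million years.

10.79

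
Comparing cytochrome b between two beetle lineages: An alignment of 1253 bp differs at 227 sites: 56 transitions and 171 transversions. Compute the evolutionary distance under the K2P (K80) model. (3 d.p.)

P = 56/1253 ≈ 0.044693 and Q = 171/1253 ≈ 0.136472.
Under the Kimura two-parameter model, d = −½ ln(1 − 2P − Q) − ¼ ln(1 − 2Q).
1 − 2P − Q = 0.774142, giving −½ ln(0.774142) = 0.128000.
1 − 2Q = 0.727056, giving −¼ ln(0.727056) = 0.079688.
d = 0.128000 + 0.079688 = 0.207688.

0.208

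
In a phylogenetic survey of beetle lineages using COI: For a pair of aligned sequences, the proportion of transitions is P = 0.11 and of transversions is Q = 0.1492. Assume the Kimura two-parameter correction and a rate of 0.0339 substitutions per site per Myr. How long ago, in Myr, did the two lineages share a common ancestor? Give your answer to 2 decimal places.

Under the Kimura two-parameter model, d = −½ ln(1 − 2P − Q) − ¼ ln(1 − 2Q).
1 − 2P − Q = 0.6308, giving −½ ln(0.6308) = 0.230383.
1 − 2Q = 0.7016, giving −¼ ln(0.7016) = 0.088598.
d = 0.230383 + 0.088598 = 0.318981.
Under a molecular clock d = 2μt, so t = d/(2μ) = 0.318981 / (2 × 0.0339) = 4.70 Myr.

4.70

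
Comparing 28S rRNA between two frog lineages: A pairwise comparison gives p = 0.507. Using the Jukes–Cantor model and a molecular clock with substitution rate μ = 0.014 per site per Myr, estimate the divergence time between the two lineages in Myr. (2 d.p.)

30.19

d = −(3/4) ln(1 − 4p/3) = −0.75 ln(1 − 0.676) = −0.75 ln(0.324)
  = −0.75 × (-1.127012) = 0.845259 substitutions/site.
Under a molecular clock d = 2μt, so t = d/(2μ) = 0.845259 / (2 × 0.014) = 30.19 Myr.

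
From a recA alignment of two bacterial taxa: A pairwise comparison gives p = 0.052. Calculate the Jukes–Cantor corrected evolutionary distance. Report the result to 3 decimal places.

0.054

d = −(3/4) ln(1 − 4p/3) = −0.75 ln(1 − 0.069333) = −0.75 ln(0.930667)
  = −0.75 × (-0.071854) = 0.053891 substitutions/site.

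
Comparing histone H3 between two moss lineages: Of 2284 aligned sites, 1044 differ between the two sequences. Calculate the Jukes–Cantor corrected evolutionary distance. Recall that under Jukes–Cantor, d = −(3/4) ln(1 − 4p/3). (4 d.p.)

0.7052

p = 1044/2284 ≈ 0.457093.
d = −(3/4) ln(1 − 4p/3) = −0.75 ln(1 − 0.609457) = −0.75 ln(0.390543)
  = −0.75 × (-0.940217) = 0.705163 substitutions/site.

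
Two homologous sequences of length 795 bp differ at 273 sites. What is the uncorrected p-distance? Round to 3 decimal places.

p = 273/795 = 0.343396… ≈ 0.343 (to 3 d.p.).

0.343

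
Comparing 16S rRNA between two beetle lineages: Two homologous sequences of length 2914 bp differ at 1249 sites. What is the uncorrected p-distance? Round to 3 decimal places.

0.429

p = 1249/2914 = 0.428620… ≈ 0.429 (to 3 d.p.).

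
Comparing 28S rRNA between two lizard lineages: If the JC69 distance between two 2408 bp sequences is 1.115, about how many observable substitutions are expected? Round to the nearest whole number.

Invert JC69: p = (3/4)(1 − e^(−4d/3)) = 0.75 × (1 − e^(-1.486667)) = 0.75 × (1 − 0.226125) = 0.580406.
Expected differing sites = pL ≈ 0.580406 × 2408 = 1397.617648 ≈ 1398.

1398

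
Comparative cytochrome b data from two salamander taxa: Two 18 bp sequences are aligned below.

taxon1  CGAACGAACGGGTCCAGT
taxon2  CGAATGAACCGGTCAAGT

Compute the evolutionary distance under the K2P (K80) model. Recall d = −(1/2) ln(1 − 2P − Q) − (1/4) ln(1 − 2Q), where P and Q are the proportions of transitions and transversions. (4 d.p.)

Of 18 sites, 1 differences are transitions and 2 are transversions, so P = 1/18 ≈ 0.055556 and Q = 2/18 ≈ 0.111111.
Under the Kimura two-parameter model, d = −½ ln(1 − 2P − Q) − ¼ ln(1 − 2Q).
1 − 2P − Q = 0.777777, giving −½ ln(0.777777) = 0.125658.
1 − 2Q = 0.777778, giving −¼ ln(0.777778) = 0.062829.
d = 0.125658 + 0.062829 = 0.188487.

0.1885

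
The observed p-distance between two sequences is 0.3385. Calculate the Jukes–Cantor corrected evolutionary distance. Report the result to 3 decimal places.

0.450

d = −(3/4) ln(1 − 4p/3) = −0.75 ln(1 − 0.451333) = −0.75 ln(0.548667)
  = −0.75 × (-0.600264) = 0.450198 substitutions/site.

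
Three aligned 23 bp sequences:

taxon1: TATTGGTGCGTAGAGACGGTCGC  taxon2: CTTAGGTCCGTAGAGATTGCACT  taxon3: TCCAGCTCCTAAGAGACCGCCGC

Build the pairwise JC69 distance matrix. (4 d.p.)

d(taxon1,taxon2) = 0.6501, d(taxon1,taxon3) = 0.5532, d(taxon2,taxon3) = 0.7614

taxon1–taxon2: 10/23 sites differ → p ≈ 0.434783, d = −0.75 ln(1 − 0.579711) = 0.650110 ≈ 0.6501.
taxon1–taxon3: 9/23 sites differ → p ≈ 0.391304, d = −0.75 ln(1 − 0.521739) = 0.553199 ≈ 0.5532.
taxon2–taxon3: 11/23 sites differ → p ≈ 0.478261, d = −0.75 ln(1 − 0.637681) = 0.761423 ≈ 0.7614.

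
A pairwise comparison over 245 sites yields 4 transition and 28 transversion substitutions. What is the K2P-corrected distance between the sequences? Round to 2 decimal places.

P = 4/245 ≈ 0.016327 and Q = 28/245 ≈ 0.114286.
Under the Kimura two-parameter model, d = −½ ln(1 − 2P − Q) − ¼ ln(1 − 2Q).
1 − 2P − Q = 0.85306, giving −½ ln(0.85306) = 0.079463.
1 − 2Q = 0.771428, giving −¼ ln(0.771428) = 0.064878.
d = 0.079463 + 0.064878 = 0.144341.

0.14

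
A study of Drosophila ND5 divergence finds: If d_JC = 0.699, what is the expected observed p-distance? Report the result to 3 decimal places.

0.455

p = (3/4)(1 − e^(−4d/3)) = 0.75 × (1 − e^(-0.932)) = 0.75 × (1 − 0.393765) = 0.454676.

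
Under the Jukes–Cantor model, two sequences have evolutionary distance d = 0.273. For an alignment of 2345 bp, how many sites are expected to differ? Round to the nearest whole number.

537

Invert JC69: p = (3/4)(1 − e^(−4d/3)) = 0.75 × (1 − e^(-0.364)) = 0.75 × (1 − 0.694891) = 0.228832.
Expected differing sites = pL ≈ 0.228832 × 2345 = 536.61104 ≈ 537.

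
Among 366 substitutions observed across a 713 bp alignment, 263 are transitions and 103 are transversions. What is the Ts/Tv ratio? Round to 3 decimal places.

2.553

R = 263/103 = 2.553398… ≈ 2.553 (to 3 d.p.).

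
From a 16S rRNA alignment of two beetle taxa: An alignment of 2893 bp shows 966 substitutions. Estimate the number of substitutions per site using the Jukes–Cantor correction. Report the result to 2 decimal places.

0.44

p = 966/2893 ≈ 0.333909.
d = −(3/4) ln(1 − 4p/3) = −0.75 ln(1 − 0.445212) = −0.75 ln(0.554788)
  = −0.75 × (-0.589169) = 0.441877 substitutions/site.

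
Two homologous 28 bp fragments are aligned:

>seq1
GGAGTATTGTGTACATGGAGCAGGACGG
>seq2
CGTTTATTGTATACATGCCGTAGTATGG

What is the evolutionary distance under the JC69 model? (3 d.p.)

The sequences differ at 9 of 28 sites (1, 3, 4, 11, 18, 19, 21, 24, 26), so p = 9/28 ≈ 0.321429.
d = −(3/4) ln(1 − 4p/3) = −0.75 ln(1 − 0.428572) = −0.75 ln(0.571428)
  = −0.75 × (-0.559617) = 0.419713 substitutions/site.

0.420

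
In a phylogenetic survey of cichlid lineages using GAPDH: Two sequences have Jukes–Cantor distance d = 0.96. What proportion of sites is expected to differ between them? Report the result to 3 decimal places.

0.541

p = (3/4)(1 − e^(−4d/3)) = 0.75 × (1 − e^(-1.28)) = 0.75 × (1 − 0.278037) = 0.541472.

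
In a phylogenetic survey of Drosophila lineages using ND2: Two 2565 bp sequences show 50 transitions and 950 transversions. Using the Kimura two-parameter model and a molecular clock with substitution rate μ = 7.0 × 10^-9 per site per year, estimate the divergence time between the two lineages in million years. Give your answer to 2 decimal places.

42.91

P = 50/2565 ≈ 0.019493 and Q = 950/2565 ≈ 0.37037.
Under the Kimura two-parameter model, d = −½ ln(1 − 2P − Q) − ¼ ln(1 − 2Q).
1 − 2P − Q = 0.590644, giving −½ ln(0.590644) = 0.263271.
1 − 2Q = 0.25926, giving −¼ ln(0.25926) = 0.337481.
d = 0.263271 + 0.337481 = 0.600752.
Under a molecular clock d = 2μt, so t = d/(2μ) = 0.600752 / (2 × 7.0 × 10^-9) = 42.91 million years.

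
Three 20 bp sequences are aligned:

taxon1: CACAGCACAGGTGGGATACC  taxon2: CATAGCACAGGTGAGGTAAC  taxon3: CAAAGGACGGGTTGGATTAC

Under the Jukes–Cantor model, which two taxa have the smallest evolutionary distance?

taxon1 and taxon2

taxon1–taxon2: 4/20 differ, p = 0.200, d = 0.233.
taxon1–taxon3: 6/20 differ, p = 0.300, d = 0.383.
taxon2–taxon3: 7/20 differ, p = 0.350, d = 0.471.
The smallest distance is between taxon1 and taxon2.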